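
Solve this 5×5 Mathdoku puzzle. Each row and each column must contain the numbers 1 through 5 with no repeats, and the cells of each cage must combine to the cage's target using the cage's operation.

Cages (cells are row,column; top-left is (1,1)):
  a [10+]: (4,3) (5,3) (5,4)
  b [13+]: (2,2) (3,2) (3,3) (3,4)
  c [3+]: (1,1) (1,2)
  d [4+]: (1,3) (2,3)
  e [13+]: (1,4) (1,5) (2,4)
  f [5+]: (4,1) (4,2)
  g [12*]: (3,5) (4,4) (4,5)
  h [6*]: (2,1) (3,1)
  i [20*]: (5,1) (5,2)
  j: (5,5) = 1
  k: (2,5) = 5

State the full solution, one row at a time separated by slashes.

Cage k is given, so (2,5) = 5.
Cage j is a single given cell, so (5,5) = 1.
Cage e needs sum 13; hence (1,4) = 5.
Column 5 already has 5, leaving (1,5) = 4.
Row 2 now contains 5; hence (2,4) = 4.
Column 5 now contains 4, leaving (4,5) = 3.
3 is placed in column 5, leaving (3,5) = 2.
Cage g needs product 12, leaving (4,4) = 2.
Column 4 already has 2; hence (5,4) = 3.
The two cells of cage h must have product 6, which forces (2,1) = 2.
Cage b has sum 13, which forces (2,2) = 3.
Row 2 now contains 3, leaving (2,3) = 1.
Row 3 already has 2, which forces (3,1) = 3.
3 is placed in column 4, which forces (3,4) = 1.
Row 4 now contains 2, so (4,3) = 5.
The 3 cells of cage a must have sum 10, which forces (5,3) = 2.
2 is placed in column 1; hence (1,1) = 1.
Cage c needs two cells with sum 3, which forces (1,2) = 2.
Column 3 now contains 1, so (1,3) = 3.
Cage b has sum 13, leaving (3,2) = 5.
Column 3 already has 5, leaving (3,3) = 4.
Column 1 now contains 1; hence (4,1) = 4.
Row 4 already has 4; hence (4,2) = 1.
4 is placed in column 1; hence (5,1) = 5.
Column 2 already has 5; hence (5,2) = 4.

1 2 3 5 4 / 2 3 1 4 5 / 3 5 4 1 2 / 4 1 5 2 3 / 5 4 2 3 1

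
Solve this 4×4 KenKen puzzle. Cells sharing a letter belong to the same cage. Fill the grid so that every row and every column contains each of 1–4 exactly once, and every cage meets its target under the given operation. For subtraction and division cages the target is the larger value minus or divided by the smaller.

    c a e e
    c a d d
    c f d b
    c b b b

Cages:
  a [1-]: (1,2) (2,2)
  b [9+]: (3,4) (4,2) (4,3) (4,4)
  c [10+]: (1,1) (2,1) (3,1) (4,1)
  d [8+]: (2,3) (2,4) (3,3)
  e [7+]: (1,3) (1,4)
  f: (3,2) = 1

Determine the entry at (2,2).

3

Cage f is a single given cell, leaving (3,2) = 1.
In row 1, 1 can only go at (1,1), so (1,1) = 1.
Row 1 needs a 2, and only (1,2) is open for it.
Cage a needs two cells with difference 1; hence (2,2) = 3.
3 is placed in column 2; hence (4,2) = 4.
Cage b has sum 9; hence (3,4) = 2.
Cage b has sum 9, which forces (4,3) = 2.
Cage b needs sum 9, so (4,4) = 1.
The 4 cells of cage c must have sum 10, which forces (2,1) = 2.
The 3 cells of cage d must have sum 8, so (2,3) = 1.
1 is placed in column 4; hence (2,4) = 4.
Cage c has sum 10, leaving (3,1) = 4.
2 is placed in row 3, which forces (3,3) = 3.
Row 4 already has 2, so (4,1) = 3.
Column 3 now contains 3, which forces (1,3) = 4.
4 is placed in column 4, which forces (1,4) = 3.
Filled in: 1 2 4 3 / 2 3 1 4 / 4 1 3 2 / 3 4 2 1.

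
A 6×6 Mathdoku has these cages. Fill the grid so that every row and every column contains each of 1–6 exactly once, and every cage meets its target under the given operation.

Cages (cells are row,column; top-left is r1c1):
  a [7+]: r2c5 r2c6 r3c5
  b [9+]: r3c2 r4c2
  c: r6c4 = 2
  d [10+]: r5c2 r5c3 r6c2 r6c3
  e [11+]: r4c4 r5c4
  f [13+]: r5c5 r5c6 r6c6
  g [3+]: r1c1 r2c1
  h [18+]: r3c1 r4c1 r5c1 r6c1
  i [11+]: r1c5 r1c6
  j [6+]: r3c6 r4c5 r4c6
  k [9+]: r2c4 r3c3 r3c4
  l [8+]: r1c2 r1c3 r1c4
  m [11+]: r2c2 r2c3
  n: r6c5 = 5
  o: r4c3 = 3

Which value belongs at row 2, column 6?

O is a freebie; hence r4c3 = 3.
C is a freebie, leaving r6c4 = 2.
Cage n is given, so r6c5 = 5.
Column 5 now contains 5, which forces r1c5 = 6.
The two cells of cage i must have sum 11; hence r1c6 = 5.
The only place for 2 in row 1 is r1c1.
Column 1 now contains 2; hence r2c1 = 1.
In row 3, 6 can only go at r3c1, so r3c1 = 6.
The only place for 2 in column 2 is r5c2.
The only place for 1 in row 5 is r5c3.
Column 3 already has 1, which forces r1c3 = 4.
Column 3 already has 4, so r6c3 = 6.
Cage m needs two cells with sum 11, which forces r2c2 = 6.
6 is placed in column 3, which forces r2c3 = 5.
Column 3 already has 5, leaving r3c3 = 2.
2 is placed in row 3, leaving r3c5 = 1.
Row 3 already has 1; hence r3c6 = 3.
Column 5 already has 1, which forces r4c5 = 2.
The 3 cells of cage f must have sum 13, which forces r5c6 = 6.
Cage d needs sum 10, leaving r6c2 = 1.
Column 6 already has 3, which forces r6c6 = 4.
Column 2 already has 1; hence r1c2 = 3.
Cage l has sum 8, so r1c4 = 1.
The 3 cells of cage k must have sum 9, leaving r2c4 = 3.
The 3 cells of cage a must have sum 7, leaving r2c5 = 4.
Column 6 already has 4, so r2c6 = 2.
Row 3 already has 3, leaving r3c4 = 4.
Cage e needs two cells with sum 11, so r4c4 = 6.
Column 6 already has 4, so r4c6 = 1.
Row 5 now contains 6; hence r5c4 = 5.
The 3 cells of cage f must have sum 13, so r5c5 = 3.
Row 6 already has 4, leaving r6c1 = 3.
4 is placed in row 3, leaving r3c2 = 5.
Cage h needs sum 18, which forces r4c1 = 5.
Cage b's pair has sum 9, which forces r4c2 = 4.
Row 5 already has 5; hence r5c1 = 4.
The full grid is 2 3 4 1 6 5 / 1 6 5 3 4 2 / 6 5 2 4 1 3 / 5 4 3 6 2 1 / 4 2 1 5 3 6 / 3 1 6 2 5 4.

2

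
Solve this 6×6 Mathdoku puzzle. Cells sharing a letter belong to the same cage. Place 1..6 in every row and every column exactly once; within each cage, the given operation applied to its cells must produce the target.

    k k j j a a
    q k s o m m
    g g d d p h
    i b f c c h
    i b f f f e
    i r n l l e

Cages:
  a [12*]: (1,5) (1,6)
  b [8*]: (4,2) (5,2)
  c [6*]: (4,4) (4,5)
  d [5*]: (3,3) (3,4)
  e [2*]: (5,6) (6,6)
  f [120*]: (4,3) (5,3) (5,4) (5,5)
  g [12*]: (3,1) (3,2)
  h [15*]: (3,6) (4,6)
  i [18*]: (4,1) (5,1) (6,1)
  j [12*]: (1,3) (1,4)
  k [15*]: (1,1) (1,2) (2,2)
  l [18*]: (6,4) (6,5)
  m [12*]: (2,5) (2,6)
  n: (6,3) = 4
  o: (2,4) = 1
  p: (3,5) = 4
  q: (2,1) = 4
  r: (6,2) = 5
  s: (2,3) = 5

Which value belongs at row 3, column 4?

5

Cage q is given, leaving (2,1) = 4.
Cage s is a single given cell, so (2,3) = 5.
O is a freebie; hence (2,4) = 1.
Column 3 already has 5, so (3,3) = 1.
Column 4 now contains 1; hence (3,4) = 5.
Cage p is given, which forces (3,5) = 4.
Row 3 now contains 5; hence (3,6) = 3.
Column 6 already has 3; hence (4,6) = 5.
Cage r is a single given cell, so (6,2) = 5.
N is a freebie, which forces (6,3) = 4.
Cage k needs product 15, which forces (1,1) = 5.
Cage k has product 15, leaving (1,2) = 1.
Row 2 already has 1, leaving (2,2) = 3.
The 4 cells of cage f must have product 120, so (5,5) = 5.
Row 4 needs a 4, and only (4,2) is open for it.
Column 2 now contains 4; hence (5,2) = 2.
Row 5 already has 2; hence (5,4) = 4.
Row 5 already has 2, which forces (5,6) = 1.
1 is placed in column 6; hence (6,6) = 2.
Cage m's pair has product 12; hence (2,5) = 2.
Column 6 now contains 2, leaving (2,6) = 6.
The two cells of cage g must have product 12; hence (3,1) = 2.
Column 2 already has 2; hence (3,2) = 6.
Cage f needs product 120, leaving (4,3) = 2.
Cage f has product 120, so (5,3) = 3.
2 is placed in column 3, so (1,3) = 6.
The two cells of cage j must have product 12, which forces (1,4) = 2.
Column 5 now contains 2; hence (1,5) = 3.
Column 6 already has 6; hence (1,6) = 4.
Cage c needs two cells with product 6; hence (4,4) = 6.
Cage c needs two cells with product 6, so (4,5) = 1.
Row 5 already has 3, leaving (5,1) = 6.
Column 4 now contains 6, so (6,4) = 3.
Column 5 now contains 3, leaving (6,5) = 6.
1 is placed in row 4, leaving (4,1) = 3.
Row 6 already has 3, leaving (6,1) = 1.
The full grid is 5 1 6 2 3 4 / 4 3 5 1 2 6 / 2 6 1 5 4 3 / 3 4 2 6 1 5 / 6 2 3 4 5 1 / 1 5 4 3 6 2.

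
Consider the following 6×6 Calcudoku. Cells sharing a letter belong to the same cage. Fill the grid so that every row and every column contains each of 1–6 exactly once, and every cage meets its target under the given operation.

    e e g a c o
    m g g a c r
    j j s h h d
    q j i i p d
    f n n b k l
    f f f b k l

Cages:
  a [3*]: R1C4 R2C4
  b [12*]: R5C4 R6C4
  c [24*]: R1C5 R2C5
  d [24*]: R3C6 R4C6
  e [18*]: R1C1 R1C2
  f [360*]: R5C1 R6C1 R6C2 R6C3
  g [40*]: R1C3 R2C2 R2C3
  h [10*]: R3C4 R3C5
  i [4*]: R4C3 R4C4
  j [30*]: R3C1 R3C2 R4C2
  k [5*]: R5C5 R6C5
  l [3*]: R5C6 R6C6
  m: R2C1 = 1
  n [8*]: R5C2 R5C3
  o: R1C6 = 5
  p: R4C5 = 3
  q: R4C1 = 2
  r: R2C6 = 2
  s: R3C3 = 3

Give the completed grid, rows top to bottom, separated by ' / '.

O is a freebie, which forces R1C6 = 5.
M is a freebie, leaving R2C1 = 1.
1 is placed in row 2, leaving R2C4 = 3.
Cage r is given; hence R2C6 = 2.
Cage s is a single given cell; hence R3C3 = 3.
Q is a freebie, leaving R4C1 = 2.
Cage p is a single given cell, so R4C5 = 3.
Cage g needs product 40, which forces R1C3 = 2.
Column 4 already has 3, so R1C4 = 1.
Column 4 now contains 1; hence R4C4 = 4.
Row 4 already has 4; hence R4C6 = 6.
Column 3 now contains 2; hence R5C3 = 4.
Cage g has product 40, which forces R2C2 = 4.
Column 3 already has 4, which forces R2C3 = 5.
Row 2 now contains 4, leaving R2C5 = 6.
Column 6 already has 6, which forces R3C6 = 4.
Row 4 already has 4, leaving R4C3 = 1.
Row 5 now contains 4, so R5C2 = 2.
2 is placed in row 5, so R5C4 = 6.
Column 3 now contains 5, leaving R6C3 = 6.
Column 4 now contains 6, so R6C4 = 2.
Column 5 now contains 6, leaving R1C5 = 4.
Cage j needs product 30, which forces R3C1 = 6.
Cage j needs product 30; hence R3C2 = 1.
Column 4 already has 2, which forces R3C4 = 5.
The two cells of cage h must have product 10, so R3C5 = 2.
1 is placed in row 4, which forces R4C2 = 5.
Cage f needs product 360, leaving R6C1 = 4.
5 is placed in column 2, so R6C2 = 3.
3 is placed in row 6, which forces R6C6 = 1.
6 is placed in column 1, leaving R1C1 = 3.
3 is placed in column 2, which forces R1C2 = 6.
Cage f needs product 360; hence R5C1 = 5.
Cage k needs two cells with product 5, so R5C5 = 1.
Column 6 already has 1, which forces R5C6 = 3.
Row 6 now contains 1, leaving R6C5 = 5.

3 6 2 1 4 5 / 1 4 5 3 6 2 / 6 1 3 5 2 4 / 2 5 1 4 3 6 / 5 2 4 6 1 3 / 4 3 6 2 5 1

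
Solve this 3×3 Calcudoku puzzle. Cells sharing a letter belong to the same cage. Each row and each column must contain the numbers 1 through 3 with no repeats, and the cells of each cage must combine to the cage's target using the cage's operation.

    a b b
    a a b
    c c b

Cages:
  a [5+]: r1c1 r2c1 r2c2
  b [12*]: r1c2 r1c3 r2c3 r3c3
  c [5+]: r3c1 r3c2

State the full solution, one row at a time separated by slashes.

1 2 3 / 3 1 2 / 2 3 1

The 4 cells of cage b must have product 12; hence r1c2 = 2.
Column 2 now contains 2, so r2c2 = 1.
Column 2 now contains 2, leaving r3c2 = 3.
Row 1 already has 2, so r1c1 = 1.
Row 1 now contains 1, so r1c3 = 3.
Row 2 now contains 1, which forces r2c1 = 3.
Column 3 now contains 3; hence r2c3 = 2.
Row 3 already has 3; hence r3c1 = 2.
Column 3 already has 2, so r3c3 = 1.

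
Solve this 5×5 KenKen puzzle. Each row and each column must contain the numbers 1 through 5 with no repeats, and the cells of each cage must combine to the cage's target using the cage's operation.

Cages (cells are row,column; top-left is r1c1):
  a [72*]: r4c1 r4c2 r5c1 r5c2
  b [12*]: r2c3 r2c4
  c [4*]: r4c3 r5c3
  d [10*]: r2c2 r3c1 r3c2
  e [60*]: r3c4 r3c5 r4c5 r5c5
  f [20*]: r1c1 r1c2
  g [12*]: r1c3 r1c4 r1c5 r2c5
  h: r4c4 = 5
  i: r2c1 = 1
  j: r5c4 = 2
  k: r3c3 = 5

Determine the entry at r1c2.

Cage i is a single given cell; hence r2c1 = 1.
1 is placed in row 2, which forces r2c5 = 2.
Cage k is given, which forces r3c3 = 5.
Cage h is given, leaving r4c4 = 5.
Cage j is given, leaving r5c4 = 2.
The 4 cells of cage g must have product 12, leaving r1c3 = 2.
Row 2 now contains 2, so r2c2 = 5.
Row 3 already has 5, so r3c1 = 2.
Cage d needs product 10; hence r3c2 = 1.
Column 1 now contains 2, which forces r4c1 = 3.
Row 4 now contains 3; hence r4c2 = 2.
Column 1 now contains 3, leaving r5c1 = 4.
Row 5 already has 4, which forces r5c2 = 3.
Row 5 already has 4; hence r5c3 = 1.
Cage e needs product 60; hence r5c5 = 5.
4 is placed in column 1; hence r1c1 = 5.
Column 2 now contains 5, so r1c2 = 4.
Column 3 already has 1; hence r4c3 = 4.
The 4 cells of cage e must have product 60, leaving r4c5 = 1.
The 4 cells of cage g must have product 12; hence r1c4 = 1.
Column 5 now contains 1; hence r1c5 = 3.
Column 3 now contains 4; hence r2c3 = 3.
The two cells of cage b must have product 12, which forces r2c4 = 4.
Column 4 now contains 4, so r3c4 = 3.
3 is placed in column 5, which forces r3c5 = 4.
The full grid is 5 4 2 1 3 / 1 5 3 4 2 / 2 1 5 3 4 / 3 2 4 5 1 / 4 3 1 2 5.

4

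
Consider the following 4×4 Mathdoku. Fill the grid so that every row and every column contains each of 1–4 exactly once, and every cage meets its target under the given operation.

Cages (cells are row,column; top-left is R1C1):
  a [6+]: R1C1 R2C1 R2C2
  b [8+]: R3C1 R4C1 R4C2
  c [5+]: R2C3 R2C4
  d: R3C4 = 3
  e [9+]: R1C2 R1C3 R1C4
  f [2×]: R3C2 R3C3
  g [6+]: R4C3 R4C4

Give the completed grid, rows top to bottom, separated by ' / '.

1 4 3 2 / 2 3 4 1 / 4 2 1 3 / 3 1 2 4

D is a freebie; hence R3C4 = 3.
Row 1 needs a 1, and only R1C1 is open for it.
Row 3 needs a 4, and only R3C1 is open for it.
Column 1 already has 4; hence R4C1 = 3.
Cage b needs sum 8, which forces R4C2 = 1.
Column 1 now contains 3; hence R2C1 = 2.
Cage a has sum 6; hence R2C2 = 3.
Column 2 now contains 1, so R3C2 = 2.
Cage f needs two cells with product 2, which forces R3C3 = 1.
Column 2 now contains 2; hence R1C2 = 4.
The 3 cells of cage e must have sum 9, leaving R1C3 = 3.
The 3 cells of cage e must have sum 9, so R1C4 = 2.
Column 3 already has 1, leaving R2C3 = 4.
Cage c needs two cells with sum 5, leaving R2C4 = 1.
4 is placed in column 3; hence R4C3 = 2.
Column 4 already has 2, which forces R4C4 = 4.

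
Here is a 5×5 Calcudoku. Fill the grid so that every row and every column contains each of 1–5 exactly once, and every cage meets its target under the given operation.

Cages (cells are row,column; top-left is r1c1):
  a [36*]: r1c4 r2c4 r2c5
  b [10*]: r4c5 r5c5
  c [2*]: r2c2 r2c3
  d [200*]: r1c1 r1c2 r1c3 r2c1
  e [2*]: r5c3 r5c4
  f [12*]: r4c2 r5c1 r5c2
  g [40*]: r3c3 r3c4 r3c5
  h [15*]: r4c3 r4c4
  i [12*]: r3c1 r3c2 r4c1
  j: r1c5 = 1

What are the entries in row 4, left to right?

4 1 3 5 2

Cage a needs product 36; hence r1c4 = 3.
Cage j is given, so r1c5 = 1.
Cage d has product 200, so r2c1 = 5.
Cage a needs product 36, which forces r2c4 = 4.
Cage a needs product 36; hence r2c5 = 3.
Column 4 already has 3, leaving r4c4 = 5.
5 is placed in row 4, so r4c5 = 2.
Column 5 now contains 2, which forces r5c5 = 5.
Cage g needs product 40, which forces r3c3 = 5.
5 is placed in column 4, leaving r3c4 = 2.
5 is placed in column 5; hence r3c5 = 4.
5 is placed in row 4; hence r4c3 = 3.
Column 4 now contains 2, so r5c4 = 1.
Cage d has product 200, leaving r1c2 = 5.
The 3 cells of cage i must have product 12; hence r4c1 = 4.
The 3 cells of cage f must have product 12, leaving r4c2 = 1.
4 is placed in column 1, which forces r5c1 = 3.
Row 5 now contains 3, which forces r5c2 = 4.
Row 5 already has 1, leaving r5c3 = 2.
4 is placed in column 1, which forces r1c1 = 2.
Column 3 now contains 2, leaving r1c3 = 4.
Column 2 already has 1; hence r2c2 = 2.
Column 3 now contains 2, which forces r2c3 = 1.
Column 1 now contains 3, which forces r3c1 = 1.
Column 2 already has 1, so r3c2 = 3.
Filled in: 2 5 4 3 1 / 5 2 1 4 3 / 1 3 5 2 4 / 4 1 3 5 2 / 3 4 2 1 5.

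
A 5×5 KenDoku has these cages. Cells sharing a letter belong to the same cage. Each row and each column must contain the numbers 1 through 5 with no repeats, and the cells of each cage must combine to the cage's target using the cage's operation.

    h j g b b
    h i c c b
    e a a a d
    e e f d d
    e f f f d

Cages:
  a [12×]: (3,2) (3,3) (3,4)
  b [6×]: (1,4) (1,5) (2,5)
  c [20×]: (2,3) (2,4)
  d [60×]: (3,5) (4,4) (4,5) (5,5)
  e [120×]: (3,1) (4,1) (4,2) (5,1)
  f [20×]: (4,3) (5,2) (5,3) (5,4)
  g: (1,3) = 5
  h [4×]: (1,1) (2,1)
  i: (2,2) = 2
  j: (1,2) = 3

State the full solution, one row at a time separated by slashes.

Cage j is given, which forces (1,2) = 3.
Cage g is given; hence (1,3) = 5.
Cage i is a single given cell, so (2,2) = 2.
Column 3 now contains 5, so (2,3) = 4.
Row 2 now contains 4; hence (2,4) = 5.
4 is placed in column 3, so (5,3) = 1.
Cage h needs two cells with product 4, which forces (1,1) = 4.
Row 2 now contains 4, so (2,1) = 1.
The 3 cells of cage b must have product 6, so (2,5) = 3.
Column 3 now contains 1, so (3,3) = 3.
Column 3 now contains 1, leaving (4,3) = 2.
Cage f needs product 20, which forces (5,2) = 5.
Cage f has product 20, leaving (5,4) = 2.
2 is placed in row 5, which forces (5,5) = 4.
Column 4 already has 2, which forces (1,4) = 1.
Cage b needs product 6, which forces (1,5) = 2.
The 4 cells of cage e must have product 120; hence (3,1) = 2.
Column 4 now contains 1, which forces (3,4) = 4.
Cage e has product 120; hence (4,1) = 5.
Column 2 already has 5; hence (4,2) = 4.
Cage d has product 60; hence (4,4) = 3.
Row 4 already has 5, leaving (4,5) = 1.
2 is placed in row 5, leaving (5,1) = 3.
Row 3 already has 4, so (3,2) = 1.
1 is placed in column 5, so (3,5) = 5.

4 3 5 1 2 / 1 2 4 5 3 / 2 1 3 4 5 / 5 4 2 3 1 / 3 5 1 2 4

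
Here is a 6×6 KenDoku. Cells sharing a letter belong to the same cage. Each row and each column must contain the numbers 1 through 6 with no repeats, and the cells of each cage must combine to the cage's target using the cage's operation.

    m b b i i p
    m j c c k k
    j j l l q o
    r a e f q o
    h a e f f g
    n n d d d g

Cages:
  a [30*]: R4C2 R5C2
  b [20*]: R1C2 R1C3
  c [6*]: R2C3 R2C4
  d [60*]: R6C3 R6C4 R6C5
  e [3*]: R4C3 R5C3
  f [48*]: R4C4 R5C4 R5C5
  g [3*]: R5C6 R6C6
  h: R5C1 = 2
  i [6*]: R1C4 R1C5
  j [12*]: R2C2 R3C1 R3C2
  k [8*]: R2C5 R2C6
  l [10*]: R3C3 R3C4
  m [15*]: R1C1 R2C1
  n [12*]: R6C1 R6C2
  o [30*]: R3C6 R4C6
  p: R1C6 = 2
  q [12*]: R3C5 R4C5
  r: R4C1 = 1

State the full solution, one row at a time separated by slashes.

Cage p is a single given cell, leaving R1C6 = 2.
2 is placed in column 6; hence R2C6 = 4.
Cage r is given, so R4C1 = 1.
1 is placed in row 4, leaving R4C3 = 3.
Cage h is given, leaving R5C1 = 2.
Column 3 now contains 3; hence R5C3 = 1.
Row 5 already has 1; hence R5C6 = 3.
3 is placed in column 6; hence R6C6 = 1.
Row 2 now contains 4, so R2C5 = 2.
The 3 cells of cage f must have product 48, which forces R4C4 = 2.
Row 2 now contains 2, leaving R2C3 = 6.
Cage c needs two cells with product 6, so R2C4 = 1.
Cage l's pair has product 10, so R3C3 = 2.
Column 4 already has 2, which forces R3C4 = 5.
Cage q needs two cells with product 12; hence R3C5 = 3.
5 is placed in row 3, which forces R3C6 = 6.
Cage q's pair has product 12, leaving R4C5 = 4.
Column 6 now contains 6, so R4C6 = 5.
Column 5 already has 4, so R5C5 = 6.
Column 5 now contains 6, which forces R6C5 = 5.
Column 4 now contains 1, leaving R1C4 = 6.
Column 5 now contains 6, which forces R1C5 = 1.
1 is placed in row 2, so R2C2 = 3.
Row 3 now contains 6, leaving R3C1 = 4.
Cage j has product 12; hence R3C2 = 1.
5 is placed in row 4; hence R4C2 = 6.
Row 5 now contains 6; hence R5C2 = 5.
Row 5 now contains 6, leaving R5C4 = 4.
5 is placed in row 6, leaving R6C3 = 4.
Cage d needs product 60, so R6C4 = 3.
The two cells of cage m must have product 15, so R1C1 = 3.
Column 2 now contains 5; hence R1C2 = 4.
4 is placed in column 3, leaving R1C3 = 5.
3 is placed in row 2, which forces R2C1 = 5.
Row 6 now contains 3, leaving R6C1 = 6.
Row 6 now contains 4, so R6C2 = 2.

3 4 5 6 1 2 / 5 3 6 1 2 4 / 4 1 2 5 3 6 / 1 6 3 2 4 5 / 2 5 1 4 6 3 / 6 2 4 3 5 1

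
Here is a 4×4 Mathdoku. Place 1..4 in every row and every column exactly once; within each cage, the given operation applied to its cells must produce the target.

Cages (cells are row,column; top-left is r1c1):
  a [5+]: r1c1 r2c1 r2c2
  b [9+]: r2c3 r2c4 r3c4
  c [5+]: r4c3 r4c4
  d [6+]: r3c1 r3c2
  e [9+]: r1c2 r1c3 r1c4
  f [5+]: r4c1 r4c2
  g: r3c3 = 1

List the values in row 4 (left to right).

Cage g is a single given cell, leaving r3c3 = 1.
Row 1 needs a 1, and only r1c1 is open for it.
Column 1 now contains 1, so r2c1 = 3.
Cage a has sum 5, leaving r2c2 = 1.
Cage b needs sum 9; hence r3c4 = 3.
Cage f's pair has sum 5, leaving r4c1 = 2.
Cage f's pair has sum 5, which forces r4c2 = 3.
Row 4 now contains 3, leaving r4c3 = 4.
Row 4 already has 2; hence r4c4 = 1.
Cage e needs sum 9; hence r1c3 = 3.
4 is placed in column 3, leaving r2c3 = 2.
Cage b needs sum 9, which forces r2c4 = 4.
Column 1 already has 2; hence r3c1 = 4.
Cage d's pair has sum 6, which forces r3c2 = 2.
Column 2 already has 2, which forces r1c2 = 4.
Column 4 already has 4, leaving r1c4 = 2.
The full grid is 1 4 3 2 / 3 1 2 4 / 4 2 1 3 / 2 3 4 1.

2 3 4 1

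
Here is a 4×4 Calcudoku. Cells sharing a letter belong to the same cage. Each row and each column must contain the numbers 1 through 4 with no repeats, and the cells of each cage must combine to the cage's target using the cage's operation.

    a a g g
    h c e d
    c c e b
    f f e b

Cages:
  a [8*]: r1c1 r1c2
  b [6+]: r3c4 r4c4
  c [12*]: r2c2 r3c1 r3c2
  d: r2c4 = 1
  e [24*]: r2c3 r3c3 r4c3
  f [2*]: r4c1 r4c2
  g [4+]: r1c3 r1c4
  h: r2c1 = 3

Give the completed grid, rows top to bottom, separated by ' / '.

4 2 1 3 / 3 4 2 1 / 1 3 4 2 / 2 1 3 4

H is a freebie, leaving r2c1 = 3.
Cage d is given, leaving r2c4 = 1.
Cage g needs two cells with sum 4; hence r1c3 = 1.
1 is placed in column 4, so r1c4 = 3.
The 3 cells of cage c must have product 12, so r3c2 = 3.
The 3 cells of cage e must have product 24, so r4c3 = 3.
Row 3 needs a 1, and only r3c1 is open for it.
The 3 cells of cage c must have product 12, so r2c2 = 4.
Row 2 already has 4, so r2c3 = 2.
Column 3 now contains 2, which forces r3c3 = 4.
Row 3 already has 4; hence r3c4 = 2.
Column 1 now contains 1, which forces r4c1 = 2.
Cage f's pair has product 2; hence r4c2 = 1.
2 is placed in column 4, so r4c4 = 4.
Column 1 now contains 2, which forces r1c1 = 4.
Column 2 already has 4, so r1c2 = 2.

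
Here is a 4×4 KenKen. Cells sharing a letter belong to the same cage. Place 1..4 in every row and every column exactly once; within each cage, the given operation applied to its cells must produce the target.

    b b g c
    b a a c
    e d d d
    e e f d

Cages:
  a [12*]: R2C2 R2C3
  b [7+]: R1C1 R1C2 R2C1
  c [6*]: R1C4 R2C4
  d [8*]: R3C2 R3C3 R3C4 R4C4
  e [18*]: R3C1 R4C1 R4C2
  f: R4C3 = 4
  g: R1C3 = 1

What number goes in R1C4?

3

G is a freebie, which forces R1C3 = 1.
The 3 cells of cage e must have product 18, which forces R3C1 = 3.
Cage e needs product 18; hence R4C1 = 2.
Cage e needs product 18; hence R4C2 = 3.
Cage f is given, which forces R4C3 = 4.
The 4 cells of cage d must have product 8, which forces R4C4 = 1.
Column 1 already has 2, so R1C1 = 4.
The 3 cells of cage b must have sum 7, which forces R1C2 = 2.
Row 1 now contains 2; hence R1C4 = 3.
Cage b has sum 7, leaving R2C1 = 1.
Column 2 now contains 3, leaving R2C2 = 4.
Column 3 already has 4, leaving R2C3 = 3.
Column 4 already has 3, so R2C4 = 2.
Cage d needs product 8; hence R3C2 = 1.
Column 3 already has 4, so R3C3 = 2.
Cage d has product 8, which forces R3C4 = 4.
The full grid is 4 2 1 3 / 1 4 3 2 / 3 1 2 4 / 2 3 4 1.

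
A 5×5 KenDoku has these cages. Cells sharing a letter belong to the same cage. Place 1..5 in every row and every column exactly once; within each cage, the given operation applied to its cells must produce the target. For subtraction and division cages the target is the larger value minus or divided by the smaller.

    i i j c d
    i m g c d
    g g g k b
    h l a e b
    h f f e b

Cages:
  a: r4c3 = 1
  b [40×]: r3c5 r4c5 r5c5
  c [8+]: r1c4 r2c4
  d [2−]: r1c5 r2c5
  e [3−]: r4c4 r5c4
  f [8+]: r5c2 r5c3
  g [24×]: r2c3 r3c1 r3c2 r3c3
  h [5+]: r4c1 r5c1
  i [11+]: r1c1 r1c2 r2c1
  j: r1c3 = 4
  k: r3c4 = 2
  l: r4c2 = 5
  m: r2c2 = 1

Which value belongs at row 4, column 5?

Cage j is given; hence r1c3 = 4.
Cage m is a single given cell, leaving r2c2 = 1.
Cage k is given, so r3c4 = 2.
Cage l is a single given cell; hence r4c2 = 5.
Cage a is given, leaving r4c3 = 1.
Row 4 now contains 1, leaving r4c4 = 4.
Row 4 now contains 4; hence r4c5 = 2.
Column 2 already has 5, leaving r5c2 = 3.
3 is placed in row 5, which forces r5c3 = 5.
Row 5 already has 5, so r5c4 = 1.
Row 5 already has 5, leaving r5c5 = 4.
Cage i has sum 11; hence r1c1 = 5.
3 is placed in column 2, which forces r1c2 = 2.
Row 1 now contains 5, so r1c4 = 3.
Row 1 already has 3, leaving r1c5 = 1.
The 3 cells of cage i must have sum 11, which forces r2c1 = 4.
Cage g needs product 24, so r2c3 = 2.
Column 4 now contains 3; hence r2c4 = 5.
Row 2 now contains 5; hence r2c5 = 3.
Cage g has product 24, which forces r3c1 = 1.
3 is placed in column 2, which forces r3c2 = 4.
1 is placed in column 3; hence r3c3 = 3.
Column 5 now contains 4, which forces r3c5 = 5.
2 is placed in row 4, so r4c1 = 3.
Row 5 now contains 4, leaving r5c1 = 2.
Filled in: 5 2 4 3 1 / 4 1 2 5 3 / 1 4 3 2 5 / 3 5 1 4 2 / 2 3 5 1 4.

2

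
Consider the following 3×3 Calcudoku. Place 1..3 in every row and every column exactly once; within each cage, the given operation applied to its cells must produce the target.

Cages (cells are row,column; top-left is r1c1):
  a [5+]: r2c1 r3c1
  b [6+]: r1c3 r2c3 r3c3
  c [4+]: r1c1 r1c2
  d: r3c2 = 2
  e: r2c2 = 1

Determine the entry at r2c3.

Cage e is given, leaving r2c2 = 1.
D is a freebie, so r3c2 = 2.
Cage c's pair has sum 4; hence r1c1 = 1.
Column 2 already has 1, leaving r1c2 = 3.
Row 1 now contains 3, which forces r1c3 = 2.
Cage a needs two cells with sum 5, leaving r2c1 = 2.
2 is placed in column 3, leaving r2c3 = 3.
Row 3 already has 2, leaving r3c1 = 3.
3 is placed in column 3, so r3c3 = 1.
The full grid is 1 3 2 / 2 1 3 / 3 2 1.

3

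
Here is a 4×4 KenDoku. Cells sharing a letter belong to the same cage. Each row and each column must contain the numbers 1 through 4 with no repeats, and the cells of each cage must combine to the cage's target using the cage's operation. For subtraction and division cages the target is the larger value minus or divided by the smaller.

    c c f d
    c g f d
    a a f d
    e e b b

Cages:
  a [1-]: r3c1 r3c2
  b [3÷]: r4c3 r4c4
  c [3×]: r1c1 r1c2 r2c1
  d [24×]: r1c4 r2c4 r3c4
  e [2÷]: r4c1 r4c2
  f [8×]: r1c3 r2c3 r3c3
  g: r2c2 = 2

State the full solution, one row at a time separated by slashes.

3 1 2 4 / 1 2 4 3 / 4 3 1 2 / 2 4 3 1

Cage c has product 3, leaving r1c1 = 3.
Cage c needs product 3, leaving r1c2 = 1.
Cage c needs product 3; hence r2c1 = 1.
G is a freebie, which forces r2c2 = 2.
2 is placed in row 2, leaving r2c3 = 4.
4 is placed in row 2; hence r2c4 = 3.
Column 2 already has 2, which forces r4c2 = 4.
3 is placed in column 4, leaving r4c4 = 1.
Column 3 already has 4, which forces r1c3 = 2.
2 is placed in row 1, which forces r1c4 = 4.
4 is placed in column 2, leaving r3c2 = 3.
Cage f needs product 8, so r3c3 = 1.
Column 4 now contains 4, so r3c4 = 2.
Row 4 already has 4, so r4c1 = 2.
Row 4 already has 1, so r4c3 = 3.
Row 3 already has 2, which forces r3c1 = 4.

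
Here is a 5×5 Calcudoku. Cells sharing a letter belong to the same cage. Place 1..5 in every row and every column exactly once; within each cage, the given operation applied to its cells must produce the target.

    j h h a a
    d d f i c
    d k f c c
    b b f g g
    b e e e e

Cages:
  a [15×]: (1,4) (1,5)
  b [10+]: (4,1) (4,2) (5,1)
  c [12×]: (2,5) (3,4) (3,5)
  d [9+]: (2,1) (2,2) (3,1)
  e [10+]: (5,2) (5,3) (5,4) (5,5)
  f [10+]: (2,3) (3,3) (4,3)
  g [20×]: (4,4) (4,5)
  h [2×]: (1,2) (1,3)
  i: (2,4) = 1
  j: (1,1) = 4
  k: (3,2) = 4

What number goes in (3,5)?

Cage j is given, leaving (1,1) = 4.
Cage i is given, so (2,4) = 1.
Cage k is a single given cell, leaving (3,2) = 4.
The only place for 5 in row 3 is (3,3).
In row 4, 1 can only go at (4,3), so (4,3) = 1.
Cage h needs two cells with product 2, which forces (1,2) = 1.
1 is placed in column 3, which forces (1,3) = 2.
The 3 cells of cage f must have sum 10, which forces (2,3) = 4.
Row 2 now contains 4; hence (2,5) = 2.
Column 3 now contains 4, leaving (5,3) = 3.
Cage d needs sum 9; hence (3,1) = 1.
Cage c has product 12, leaving (3,4) = 2.
Cage c needs product 12, which forces (3,5) = 3.
Row 5 now contains 3, leaving (5,2) = 2.
Cage e needs sum 10, which forces (5,4) = 4.
Cage e needs sum 10, so (5,5) = 1.
Cage a's pair has product 15, leaving (1,4) = 3.
Column 5 already has 3; hence (1,5) = 5.
The 3 cells of cage b must have sum 10, leaving (4,1) = 2.
Cage b needs sum 10, leaving (4,2) = 3.
Column 4 now contains 4, leaving (4,4) = 5.
Cage g's pair has product 20, leaving (4,5) = 4.
Row 5 already has 2; hence (5,1) = 5.
Column 1 already has 5, so (2,1) = 3.
3 is placed in column 2, so (2,2) = 5.
Filled in: 4 1 2 3 5 / 3 5 4 1 2 / 1 4 5 2 3 / 2 3 1 5 4 / 5 2 3 4 1.

3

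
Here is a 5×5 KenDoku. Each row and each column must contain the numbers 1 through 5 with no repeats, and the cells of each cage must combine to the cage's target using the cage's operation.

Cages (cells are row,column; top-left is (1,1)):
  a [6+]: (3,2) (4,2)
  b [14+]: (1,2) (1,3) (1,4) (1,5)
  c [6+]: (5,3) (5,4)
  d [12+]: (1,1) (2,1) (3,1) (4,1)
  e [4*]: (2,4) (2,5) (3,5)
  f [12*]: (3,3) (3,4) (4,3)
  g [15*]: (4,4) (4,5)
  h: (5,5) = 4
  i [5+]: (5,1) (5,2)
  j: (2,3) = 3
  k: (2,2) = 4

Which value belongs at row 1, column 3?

2

K is a freebie, so (2,2) = 4.
Cage j is given, leaving (2,3) = 3.
Row 2 already has 4, leaving (2,5) = 1.
Column 5 already has 1; hence (3,5) = 2.
H is a freebie, leaving (5,5) = 4.
Row 2 already has 1; hence (2,4) = 2.
Cage f has product 12, leaving (3,4) = 3.
Column 4 now contains 3, so (4,4) = 5.
Row 4 now contains 5, leaving (4,5) = 3.
Column 4 now contains 5; hence (5,4) = 1.
Cage b needs sum 14, so (1,2) = 3.
The 4 cells of cage b must have sum 14, leaving (1,3) = 2.
Column 4 now contains 5; hence (1,4) = 4.
3 is placed in column 5; hence (1,5) = 5.
Row 2 already has 2; hence (2,1) = 5.
Cage a needs two cells with sum 6, so (3,2) = 5.
Row 4 now contains 5, leaving (4,2) = 1.
Row 4 already has 1, which forces (4,3) = 4.
Column 2 now contains 3, leaving (5,2) = 2.
Row 5 now contains 1, leaving (5,3) = 5.
Row 1 now contains 4, leaving (1,1) = 1.
Cage d has sum 12; hence (3,1) = 4.
Column 3 already has 4, leaving (3,3) = 1.
Row 4 now contains 4, so (4,1) = 2.
2 is placed in row 5, leaving (5,1) = 3.
The full grid is 1 3 2 4 5 / 5 4 3 2 1 / 4 5 1 3 2 / 2 1 4 5 3 / 3 2 5 1 4.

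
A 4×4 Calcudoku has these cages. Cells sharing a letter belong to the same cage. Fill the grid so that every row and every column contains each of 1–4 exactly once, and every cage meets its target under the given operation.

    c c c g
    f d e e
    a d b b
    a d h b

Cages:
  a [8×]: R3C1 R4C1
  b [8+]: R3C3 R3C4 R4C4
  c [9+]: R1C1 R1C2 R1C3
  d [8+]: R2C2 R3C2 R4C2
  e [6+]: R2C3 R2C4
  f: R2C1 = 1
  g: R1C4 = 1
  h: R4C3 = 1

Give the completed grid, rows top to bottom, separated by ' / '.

3 2 4 1 / 1 3 2 4 / 4 1 3 2 / 2 4 1 3

Cage g is a single given cell, which forces R1C4 = 1.
Cage f is a single given cell; hence R2C1 = 1.
Cage h is a single given cell; hence R4C3 = 1.
Cage d needs sum 8, which forces R3C2 = 1.
In row 2, 3 can only go at R2C2, so R2C2 = 3.
3 is placed in column 2; hence R4C2 = 4.
Column 2 now contains 4, which forces R1C2 = 2.
Cage a needs two cells with product 8, which forces R3C1 = 4.
Row 3 now contains 4; hence R3C4 = 2.
Row 4 now contains 4, leaving R4C1 = 2.
Column 4 already has 2, leaving R4C4 = 3.
Column 1 already has 4, so R1C1 = 3.
The 3 cells of cage c must have sum 9, so R1C3 = 4.
The two cells of cage e must have sum 6, which forces R2C3 = 2.
Column 4 already has 2, so R2C4 = 4.
Row 3 already has 2, leaving R3C3 = 3.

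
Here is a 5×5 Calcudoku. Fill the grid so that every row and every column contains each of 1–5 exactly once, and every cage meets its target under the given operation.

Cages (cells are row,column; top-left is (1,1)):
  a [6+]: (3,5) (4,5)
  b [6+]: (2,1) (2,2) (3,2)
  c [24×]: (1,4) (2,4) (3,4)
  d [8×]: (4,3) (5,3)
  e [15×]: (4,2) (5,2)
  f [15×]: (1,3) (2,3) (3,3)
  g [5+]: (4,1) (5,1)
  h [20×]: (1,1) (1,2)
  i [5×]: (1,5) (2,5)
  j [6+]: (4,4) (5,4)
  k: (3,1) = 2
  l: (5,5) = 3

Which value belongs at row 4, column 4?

5

K is a freebie, which forces (3,1) = 2.
L is a freebie, leaving (5,5) = 3.
Cage e needs two cells with product 15, so (4,2) = 3.
Row 5 already has 3, so (5,2) = 5.
Cage h's pair has product 20, leaving (1,1) = 5.
Column 2 now contains 5; hence (1,2) = 4.
5 is placed in row 1, leaving (1,5) = 1.
Column 2 already has 4; hence (2,2) = 2.
Column 5 now contains 1, so (2,5) = 5.
Column 2 now contains 3, leaving (3,2) = 1.
5 is placed in column 5, leaving (3,5) = 4.
5 is placed in column 5, so (4,5) = 2.
Row 1 now contains 1, so (1,3) = 3.
Cage c has product 24; hence (1,4) = 2.
Cage b has sum 6, leaving (2,1) = 3.
Cage f needs product 15; hence (2,3) = 1.
Cage c needs product 24; hence (2,4) = 4.
Cage f has product 15, leaving (3,3) = 5.
Row 3 now contains 4, which forces (3,4) = 3.
2 is placed in row 4, leaving (4,3) = 4.
Column 4 already has 4, leaving (4,4) = 5.
Cage d's pair has product 8, which forces (5,3) = 2.
Column 4 already has 2, so (5,4) = 1.
Row 4 already has 4, leaving (4,1) = 1.
Row 5 now contains 1, which forces (5,1) = 4.
The full grid is 5 4 3 2 1 / 3 2 1 4 5 / 2 1 5 3 4 / 1 3 4 5 2 / 4 5 2 1 3.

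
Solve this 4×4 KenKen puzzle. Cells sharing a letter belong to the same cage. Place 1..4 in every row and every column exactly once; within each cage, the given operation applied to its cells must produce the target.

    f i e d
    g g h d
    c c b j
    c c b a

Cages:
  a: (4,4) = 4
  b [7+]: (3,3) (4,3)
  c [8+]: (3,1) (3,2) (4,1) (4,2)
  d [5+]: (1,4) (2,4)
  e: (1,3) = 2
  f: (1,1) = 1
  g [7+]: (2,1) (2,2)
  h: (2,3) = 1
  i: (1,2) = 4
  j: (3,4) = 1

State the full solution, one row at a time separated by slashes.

F is a freebie, leaving (1,1) = 1.
Cage i is given, which forces (1,2) = 4.
E is a freebie, which forces (1,3) = 2.
Row 1 now contains 2, so (1,4) = 3.
4 is placed in column 2, leaving (2,2) = 3.
Cage h is a single given cell, so (2,3) = 1.
Cage j is given; hence (3,4) = 1.
A is a freebie, leaving (4,4) = 4.
Row 2 now contains 3, which forces (2,1) = 4.
Column 4 now contains 4, so (2,4) = 2.
Cage c has sum 8, so (3,1) = 3.
Row 3 already has 1, leaving (3,2) = 2.
Cage b's pair has sum 7, which forces (3,3) = 4.
Cage c has sum 8; hence (4,1) = 2.
The 4 cells of cage c must have sum 8, leaving (4,2) = 1.
4 is placed in row 4; hence (4,3) = 3.

1 4 2 3 / 4 3 1 2 / 3 2 4 1 / 2 1 3 4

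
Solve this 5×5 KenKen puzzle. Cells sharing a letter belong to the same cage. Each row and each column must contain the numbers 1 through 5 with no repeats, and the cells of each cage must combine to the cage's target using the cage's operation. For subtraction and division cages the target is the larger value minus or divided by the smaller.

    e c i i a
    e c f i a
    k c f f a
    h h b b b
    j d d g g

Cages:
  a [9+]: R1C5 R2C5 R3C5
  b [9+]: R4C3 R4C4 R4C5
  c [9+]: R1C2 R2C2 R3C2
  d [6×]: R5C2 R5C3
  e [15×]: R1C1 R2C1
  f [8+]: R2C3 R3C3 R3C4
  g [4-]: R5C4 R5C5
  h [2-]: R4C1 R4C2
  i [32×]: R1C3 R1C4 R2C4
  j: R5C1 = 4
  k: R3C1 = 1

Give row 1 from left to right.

Cage i has product 32; hence R1C3 = 4.
Cage i has product 32; hence R1C4 = 2.
Cage i has product 32, which forces R2C4 = 4.
K is a freebie, so R3C1 = 1.
Cage j is given, leaving R5C1 = 4.
Cage f has sum 8, leaving R3C3 = 2.
2 is placed in column 3; hence R5C3 = 3.
3 is placed in column 3, so R2C3 = 1.
The 3 cells of cage f must have sum 8, leaving R3C4 = 5.
Column 3 now contains 1, which forces R4C3 = 5.
Row 5 already has 3, leaving R5C2 = 2.
Column 4 now contains 5, which forces R5C4 = 1.
1 is placed in row 5, leaving R5C5 = 5.
Cage c has sum 9, so R1C2 = 1.
Cage a needs sum 9; hence R1C5 = 3.
Cage c needs sum 9, which forces R2C2 = 5.
Cage a needs sum 9, leaving R2C5 = 2.
Cage c needs sum 9, which forces R3C2 = 3.
The 3 cells of cage a must have sum 9, so R3C5 = 4.
1 is placed in column 2, which forces R4C2 = 4.
1 is placed in column 4; hence R4C4 = 3.
The 3 cells of cage b must have sum 9, which forces R4C5 = 1.
3 is placed in row 1, leaving R1C1 = 5.
5 is placed in row 2, so R2C1 = 3.
Row 4 already has 3, so R4C1 = 2.
The full grid is 5 1 4 2 3 / 3 5 1 4 2 / 1 3 2 5 4 / 2 4 5 3 1 / 4 2 3 1 5.

5 1 4 2 3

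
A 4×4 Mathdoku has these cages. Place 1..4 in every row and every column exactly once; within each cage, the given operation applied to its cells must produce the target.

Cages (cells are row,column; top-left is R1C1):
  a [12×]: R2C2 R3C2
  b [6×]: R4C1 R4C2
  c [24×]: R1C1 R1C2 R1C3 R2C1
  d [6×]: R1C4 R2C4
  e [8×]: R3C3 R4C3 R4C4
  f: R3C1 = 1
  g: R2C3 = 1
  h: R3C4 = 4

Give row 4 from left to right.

3 2 4 1

G is a freebie; hence R2C3 = 1.
F is a freebie; hence R3C1 = 1.
H is a freebie, which forces R3C4 = 4.
The 4 cells of cage c must have product 24, so R1C2 = 1.
Cage a needs two cells with product 12, leaving R2C2 = 4.
4 is placed in row 3, so R3C2 = 3.
4 is placed in row 3, so R3C3 = 2.
3 is placed in column 2, leaving R4C2 = 2.
The 3 cells of cage e must have product 8; hence R4C3 = 4.
The 3 cells of cage e must have product 8; hence R4C4 = 1.
Cage c needs product 24; hence R1C1 = 4.
Column 3 now contains 4, so R1C3 = 3.
Row 1 now contains 3, leaving R1C4 = 2.
Cage c needs product 24; hence R2C1 = 2.
Column 4 now contains 2, so R2C4 = 3.
2 is placed in row 4; hence R4C1 = 3.
The full grid is 4 1 3 2 / 2 4 1 3 / 1 3 2 4 / 3 2 4 1.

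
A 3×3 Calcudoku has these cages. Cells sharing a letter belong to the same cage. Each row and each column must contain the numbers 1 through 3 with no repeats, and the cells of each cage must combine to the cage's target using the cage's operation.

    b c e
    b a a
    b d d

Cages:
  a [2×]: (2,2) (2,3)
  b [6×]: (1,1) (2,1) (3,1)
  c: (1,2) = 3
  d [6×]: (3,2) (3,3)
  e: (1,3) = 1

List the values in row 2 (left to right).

Cage c is given, which forces (1,2) = 3.
E is a freebie, so (1,3) = 1.
1 is placed in column 3, which forces (2,3) = 2.
Column 2 now contains 3, leaving (3,2) = 2.
Column 3 already has 2, leaving (3,3) = 3.
Row 1 now contains 1, which forces (1,1) = 2.
Cage b needs product 6; hence (2,1) = 3.
2 is placed in row 2, so (2,2) = 1.
Row 3 already has 3, so (3,1) = 1.
The full grid is 2 3 1 / 3 1 2 / 1 2 3.

3 1 2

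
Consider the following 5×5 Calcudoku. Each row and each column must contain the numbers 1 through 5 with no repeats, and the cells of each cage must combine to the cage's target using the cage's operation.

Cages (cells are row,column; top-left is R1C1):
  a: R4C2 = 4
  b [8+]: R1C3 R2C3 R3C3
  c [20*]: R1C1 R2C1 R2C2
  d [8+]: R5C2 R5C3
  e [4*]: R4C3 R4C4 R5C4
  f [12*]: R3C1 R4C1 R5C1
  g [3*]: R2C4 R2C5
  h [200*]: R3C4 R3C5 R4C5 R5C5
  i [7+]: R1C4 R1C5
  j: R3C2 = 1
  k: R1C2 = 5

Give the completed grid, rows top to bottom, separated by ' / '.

2 5 1 4 3 / 5 2 4 3 1 / 4 1 3 5 2 / 3 4 2 1 5 / 1 3 5 2 4

Cage k is a single given cell, so R1C2 = 5.
Cage j is given, leaving R3C2 = 1.
Cage h has product 200, which forces R3C4 = 5.
A is a freebie, so R4C2 = 4.
4 is placed in row 4; hence R4C4 = 1.
5 is placed in column 2, leaving R5C2 = 3.
Row 5 already has 3, which forces R5C3 = 5.
1 is placed in column 4, so R5C4 = 2.
Row 5 already has 2, which forces R5C5 = 4.
The 3 cells of cage c must have product 20, so R1C1 = 2.
Cage i's pair has sum 7, which forces R1C4 = 4.
Cage i's pair has sum 7, leaving R1C5 = 3.
The 3 cells of cage c must have product 20, leaving R2C1 = 5.
Column 2 already has 4, so R2C2 = 2.
1 is placed in column 4; hence R2C4 = 3.
Cage g's pair has product 3, which forces R2C5 = 1.
Cage f has product 12, so R3C1 = 4.
Row 3 now contains 4, leaving R3C3 = 3.
Column 5 now contains 4, so R3C5 = 2.
1 is placed in row 4, so R4C1 = 3.
1 is placed in row 4, so R4C3 = 2.
Cage h needs product 200, leaving R4C5 = 5.
Row 5 already has 4; hence R5C1 = 1.
3 is placed in row 1, leaving R1C3 = 1.
Row 2 now contains 1; hence R2C3 = 4.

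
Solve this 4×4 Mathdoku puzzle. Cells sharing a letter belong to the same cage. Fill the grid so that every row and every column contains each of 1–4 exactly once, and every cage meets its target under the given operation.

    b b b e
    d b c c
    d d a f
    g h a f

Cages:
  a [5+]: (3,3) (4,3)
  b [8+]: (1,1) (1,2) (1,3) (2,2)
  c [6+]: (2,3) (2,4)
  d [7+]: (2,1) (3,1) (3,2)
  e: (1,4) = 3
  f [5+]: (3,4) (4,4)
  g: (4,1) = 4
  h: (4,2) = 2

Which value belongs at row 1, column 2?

Cage e is given, so (1,4) = 3.
Cage g is given, so (4,1) = 4.
Cage h is given; hence (4,2) = 2.
Row 4 already has 2; hence (4,4) = 1.
The 4 cells of cage b must have sum 8, which forces (1,2) = 4.
Column 2 already has 2, leaving (2,2) = 1.
Column 2 already has 4; hence (3,2) = 3.
The two cells of cage a must have sum 5, leaving (3,3) = 2.
The two cells of cage f must have sum 5, so (3,4) = 4.
1 is placed in row 4, so (4,3) = 3.
Cage b needs sum 8, leaving (1,1) = 2.
Column 3 now contains 2, which forces (1,3) = 1.
The 3 cells of cage d must have sum 7, which forces (2,1) = 3.
Column 3 now contains 2, so (2,3) = 4.
Column 4 now contains 4, leaving (2,4) = 2.
Row 3 now contains 2, so (3,1) = 1.
Filled in: 2 4 1 3 / 3 1 4 2 / 1 3 2 4 / 4 2 3 1.

4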